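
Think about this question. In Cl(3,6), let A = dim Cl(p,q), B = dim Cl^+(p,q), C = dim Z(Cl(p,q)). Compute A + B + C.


n = 3 + 6 = 9
Total dim = 2^9 = 512
Even subalgebra dim = 2^8 = 256
n is odd, so center dim = 2
Sum = 512 + 256 + 2 = 770


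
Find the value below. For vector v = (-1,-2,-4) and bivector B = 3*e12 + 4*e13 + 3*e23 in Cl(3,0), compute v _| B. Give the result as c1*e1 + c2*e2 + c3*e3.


Left contraction v _| B = <vB>_1 (grade-1 part of the geometric product vB).
Using e1_|e12 = e2, e2_|e12 = -e1, e1_|e13 = e3, e3_|e13 = -e1, e2_|e23 = e3, e3_|e23 = -e2:
e1 coeff: -v2*b12 - v3*b13 = -(-2)*(3) - (-4)*(4) = 22
e2 coeff: v1*b12 - v3*b23 = (-1)*(3) - (-4)*(3) = 9
e3 coeff: v1*b13 + v2*b23 = (-1)*(4) + (-2)*(3) = -10
v _| B = 22*e1 + 9*e2 - 10*e3


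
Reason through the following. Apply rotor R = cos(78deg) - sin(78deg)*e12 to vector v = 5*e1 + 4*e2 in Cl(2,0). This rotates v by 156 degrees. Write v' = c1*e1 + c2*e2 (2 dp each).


Rotor R = cos(78deg) - sin(78deg)*e12
Rotation angle theta = 2 * 78 = 156 degrees
v' = R*v*~R rotates v by theta.
cos(156deg) = -0.9135, sin(156deg) = 0.4067
v'_1 = 5*cos(156deg) - 4*sin(156deg)
= 5*(-0.9135) - 4*0.4067
= -6.19
v'_2 = 5*sin(156deg) + 4*cos(156deg)
= 5*0.4067 + 4*(-0.9135)
= -1.62
v' = -6.19*e1 - 1.62*e2


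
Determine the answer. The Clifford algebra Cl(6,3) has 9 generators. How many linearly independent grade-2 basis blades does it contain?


Number of grade-k basis blades in Cl(p,q) with n = p + q is C(n, k).
n = 6 + 3 = 9
C(9, 2) = 9! / (2! * 7!)
= 362880 / (2 * 5040)
= 36


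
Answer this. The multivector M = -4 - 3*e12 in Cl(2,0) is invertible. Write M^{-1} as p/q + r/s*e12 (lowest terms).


M = -4 - 3*e12, where e12^2 = -1.
Since M commutes with its reverse ~M = a - b*e12, M * ~M = a^2 - b^2*e12^2 = a^2 + b^2.
So M^{-1} = ~M / (a^2 + b^2) = (a - b*e12)/(a^2 + b^2).
a^2 + b^2 = 16 + 9 = 25
Scalar part = -4/25 = -4/25
Bivector coeff = 3/25 = 3/25
M^{-1} = -4/25 + 3/25*e12


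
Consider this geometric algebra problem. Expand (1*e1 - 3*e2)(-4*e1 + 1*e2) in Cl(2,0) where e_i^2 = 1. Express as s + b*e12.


Expand: (1*e1 - 3*e2)(-4*e1 + 1*e2)
= 1*(-4)*e1e1 + 1*1*e1e2 + (-3)*(-4)*e2e1 + (-3)*1*e2e2
Using e1^2 = e2^2 = 1, e2e1 = -e1e2:
Scalar part s = 1*(-4) + (-3)*1 = -4 + (-3) = -7
Bivector part b = 1*1 - (-3)*(-4) = 1 - 12 = -11
uv = -7 - 11*e12


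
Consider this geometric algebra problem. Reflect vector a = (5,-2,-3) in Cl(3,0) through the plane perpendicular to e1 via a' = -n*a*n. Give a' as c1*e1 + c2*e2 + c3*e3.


Reflection formula: a' = -n*a*n, with n = e1 (unit vector, n^2 = 1).
For reflection through hyperplane perp to e1:
The component along e1 flips sign, others stay.
a = (5, -2, -3)
a' = (-5, -2, -3)
a' = -5*e1 - 2*e2 - 3*e3


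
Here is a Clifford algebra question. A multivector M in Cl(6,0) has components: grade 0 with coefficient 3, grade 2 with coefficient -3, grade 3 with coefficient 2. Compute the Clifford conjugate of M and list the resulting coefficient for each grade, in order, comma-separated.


Clifford conjugate sign for grade k: (-1)^(k(k+1)/2)
Grade 0: (-1)^(0*1/2) = (-1)^0 = 1, coeff 3 -> 3
Grade 2: (-1)^(2*3/2) = (-1)^3 = -1, coeff -3 -> 3
Grade 3: (-1)^(3*4/2) = (-1)^6 = 1, coeff 2 -> 2
Conjugated coefficients: 3, 3, 2


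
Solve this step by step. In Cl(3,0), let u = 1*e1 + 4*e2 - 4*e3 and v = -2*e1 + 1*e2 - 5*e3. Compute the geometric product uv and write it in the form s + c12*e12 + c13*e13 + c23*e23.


In Cl(3,0): e_i^2 = 1, e_ie_j = -e_je_i for i != j.
Scalar part = u . v = 1*(-2) + 4*1 + (-4)*(-5)
= -2 + 4 + 20 = 22
e12 coeff = 1*1 - 4*(-2) = 1 - (-8) = 9
e13 coeff = 1*(-5) - (-4)*(-2) = -5 - 8 = -13
e23 coeff = 4*(-5) - (-4)*1 = -20 - (-4) = -16
uv = 22 + 9*e12 - 13*e13 - 16*e23


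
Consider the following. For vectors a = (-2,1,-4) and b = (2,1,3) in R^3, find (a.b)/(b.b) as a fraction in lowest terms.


Projection coefficient = (a . b) / (b . b)
a . b = (-2)*2 + 1*1 + (-4)*3
= -4 + 1 + (-12) = -15
b . b = 2^2 + 1^2 + 3^2
= 4 + 1 + 9 = 14
Coefficient = -15/14
In lowest terms: -15/14


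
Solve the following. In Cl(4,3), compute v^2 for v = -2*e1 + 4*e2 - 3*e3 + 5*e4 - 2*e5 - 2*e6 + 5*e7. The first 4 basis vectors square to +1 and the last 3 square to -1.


v^2 = sum of c_i^2 * e_i^2
Positive signature terms (e_i^2 = +1): (-2)^2 + 4^2 + (-3)^2 + 5^2 = 54
Negative signature terms (e_j^2 = -1): (-2)^2 + (-2)^2 + 5^2 = 33
v^2 = 54 - 33 = 21


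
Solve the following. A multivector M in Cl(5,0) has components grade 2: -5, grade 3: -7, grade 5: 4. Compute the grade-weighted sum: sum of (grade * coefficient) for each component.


Grade-weighted sum = sum of grade_k * coefficient_k
2*(-5) = -10
3*(-7) = -21
5*4 = 20
Total = -10 + (-21) + 20 = -11


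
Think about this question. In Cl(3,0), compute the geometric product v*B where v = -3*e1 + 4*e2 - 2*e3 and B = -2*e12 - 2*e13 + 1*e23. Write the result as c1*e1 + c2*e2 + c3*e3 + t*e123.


vB has grade-1 (vector) and grade-3 (trivector) parts: vB = (v _| B) + (v ^ B).
Vector part <vB>_1:
  e1: -v2*b12 - v3*b13 = -(4)*(-2) - (-2)*(-2) = 4
  e2: v1*b12 - v3*b23 = (-3)*(-2) - (-2)*(1) = 8
  e3: v1*b13 + v2*b23 = (-3)*(-2) + (4)*(1) = 10
Trivector part <vB>_3:
  e123: v1*b23 - v2*b13 + v3*b12 = (-3)*(1) - (4)*(-2) + (-2)*(-2) = 9
vB = 4*e1 + 8*e2 + 10*e3 + 9*e123


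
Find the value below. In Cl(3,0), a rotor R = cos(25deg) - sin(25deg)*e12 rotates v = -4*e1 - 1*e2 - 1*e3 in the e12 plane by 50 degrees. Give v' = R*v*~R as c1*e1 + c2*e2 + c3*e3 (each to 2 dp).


Rotor R = cos(25deg) - sin(25deg)*e12
Rotation angle theta = 2 * 25 = 50 degrees in the e12 plane (e1 -> e2).
The component perpendicular to the plane (e3) is invariant: v'_3 = v3 = -1.00
cos(50deg) = 0.6428, sin(50deg) = 0.7660
v'_1 = v1*cos(theta) - v2*sin(theta) = -4*0.6428 - (-1)*0.7660 = -1.81
v'_2 = v1*sin(theta) + v2*cos(theta) = -4*0.7660 + (-1)*0.6428 = -3.71
v' = -1.81*e1 - 3.71*e2 - 1.00*e3


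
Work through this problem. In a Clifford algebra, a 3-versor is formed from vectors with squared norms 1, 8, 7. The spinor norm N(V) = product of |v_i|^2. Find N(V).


Spinor norm N(V) = |v1|^2 * |v2|^2 * ... * |v3|^2
= 1 * 8 * 7
Running product: 1, 8, 56
N(V) = 56


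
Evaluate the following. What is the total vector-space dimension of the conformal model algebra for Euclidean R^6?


The conformal model of R^6 uses Cl(7,1): the 6 Euclidean generators plus two extra orthogonal generators e+ (e+^2 = +1) and e- (e-^2 = -1), from which the null vectors e0, einf are built.
Number of generators m = 6 + 2 = 8.
dim Cl(p,q) = 2^m = 2^8 = 256


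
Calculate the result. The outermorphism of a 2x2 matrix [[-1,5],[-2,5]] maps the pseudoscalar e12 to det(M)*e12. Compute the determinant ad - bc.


The outermorphism of a linear map f sends e1^e2 to f(e1)^f(e2).
f(e1) = -1*e1 - 2*e2
f(e2) = 5*e1 + 5*e2
f(e1) ^ f(e2) = (-1*e1 - 2*e2) ^ (5*e1 + 5*e2)
= (-1)*5*e12 + (-2)*5*e21
= (-5 - (-10))*e12
= 5*e12
Coefficient = 5


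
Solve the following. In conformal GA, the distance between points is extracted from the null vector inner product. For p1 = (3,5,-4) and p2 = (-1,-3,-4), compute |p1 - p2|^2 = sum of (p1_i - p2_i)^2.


p1 - p2 = (4, 8, 0)
|p1 - p2|^2 = 4^2 + 8^2 + 0^2
= 16 + 64 + 0
= 80


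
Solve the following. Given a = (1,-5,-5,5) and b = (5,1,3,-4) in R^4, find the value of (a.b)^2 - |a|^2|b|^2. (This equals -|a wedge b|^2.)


a . b = 1*5 + (-5)*1 + (-5)*3 + 5*(-4)
= 5 + (-5) + (-15) + (-20) = -35
|a|^2 = 1^2 + (-5)^2 + (-5)^2 + 5^2 = 76
|b|^2 = 5^2 + 1^2 + 3^2 + (-4)^2 = 51
(a.b)^2 = (-35)^2 = 1225
|a|^2 * |b|^2 = 76 * 51 = 3876
Result = 1225 - 3876 = -2651


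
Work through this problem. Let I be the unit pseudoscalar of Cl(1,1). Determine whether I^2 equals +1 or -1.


The pseudoscalar I = e1...e_n (product of all n generators) of Cl(p,q) satisfies I^2 = (-1)^(q + n(n-1)/2).
p = 1, q = 1, n = p + q = 2
n(n-1)/2 = 2 * 1 / 2 = 1
Exponent = q + n(n-1)/2 = 1 + 1 = 2
I^2 = (-1)^2 = +1


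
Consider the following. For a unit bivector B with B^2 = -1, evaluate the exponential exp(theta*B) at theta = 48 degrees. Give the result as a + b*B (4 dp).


For a unit bivector B with B^2 = -1, the exponential series gives
e^(theta*B) = cos(theta) + sin(theta)*B (the GA analogue of Euler's formula).
theta = 48 degrees = 0.837758 rad
cos(48 deg) = 0.6691
sin(48 deg) = 0.7431
exp(theta*B) = 0.6691 + 0.7431*B


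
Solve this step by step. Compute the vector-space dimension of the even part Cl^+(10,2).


Even subalgebra dimension = 2^(n-1)
n = 10 + 2 = 12
2^(12 - 1) = 2^11 = 2048
Verification: sum of C(12,k) for even k = 1 + 66 + 495 + 924 + 495 + 66 + 1 = 2048
Result = 2048


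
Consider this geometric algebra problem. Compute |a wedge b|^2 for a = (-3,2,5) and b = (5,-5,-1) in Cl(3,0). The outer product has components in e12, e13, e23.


a wedge b = (a1*b2 - a2*b1)*e12 + (a1*b3 - a3*b1)*e13 + (a2*b3 - a3*b2)*e23
e12 coeff: (-3)*(-5) - 2*5 = 15 - 10 = 5
e13 coeff: (-3)*(-1) - 5*5 = 3 - 25 = -22
e23 coeff: 2*(-1) - 5*(-5) = -2 - (-25) = 23
|a wedge b|^2 = 5^2 + (-22)^2 + 23^2
= 25 + 484 + 529
= 1038


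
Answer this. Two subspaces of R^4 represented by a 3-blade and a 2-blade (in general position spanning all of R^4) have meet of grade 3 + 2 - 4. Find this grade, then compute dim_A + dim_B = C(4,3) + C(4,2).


Meet grade = grade(A) + grade(B) - n
= 3 + 2 - 4 = 1
C(4,3) = 4
C(4,2) = 6
dim_A + dim_B = 4 + 6 = 10


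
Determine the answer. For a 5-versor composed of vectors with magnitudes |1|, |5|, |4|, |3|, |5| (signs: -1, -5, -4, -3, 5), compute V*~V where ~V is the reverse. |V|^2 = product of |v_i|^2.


Each vector v_i has |v_i|^2 = s_i^2
Squared scales: (-1)^2 = 1, (-5)^2 = 25, (-4)^2 = 16, (-3)^2 = 9, 5^2 = 25
|V|^2 = 1 * 25 * 16 * 9 * 25
= 90000


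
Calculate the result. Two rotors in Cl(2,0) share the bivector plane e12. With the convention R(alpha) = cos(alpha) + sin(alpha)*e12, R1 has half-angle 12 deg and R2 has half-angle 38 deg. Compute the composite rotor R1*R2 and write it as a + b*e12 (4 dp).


Same-plane rotors commute and their half-angles add:
R1*R2 = cos(a1 + a2) + sin(a1 + a2)*e12.
a1 + a2 = 12 + 38 = 50 deg
cos(50 deg) = 0.6428
sin(50 deg) = 0.7660
R1*R2 = 0.6428 + 0.7660*e12


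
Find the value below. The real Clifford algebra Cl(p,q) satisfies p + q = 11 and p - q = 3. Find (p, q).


We need p + q = 11 and p - q = 3.
Adding: 2p = 11 + 3 = 14, so p = 7.
Then q = 11 - 7 = 4.
(p, q) = (7, 4)


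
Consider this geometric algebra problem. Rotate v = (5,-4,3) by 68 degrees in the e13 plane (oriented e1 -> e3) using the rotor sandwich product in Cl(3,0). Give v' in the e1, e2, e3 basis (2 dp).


Rotor R = cos(34deg) - sin(34deg)*e13
Rotation angle theta = 2 * 34 = 68 degrees in the e13 plane (e1 -> e3).
The component perpendicular to the plane (e2) is invariant: v'_2 = v2 = -4.00
cos(68deg) = 0.3746, sin(68deg) = 0.9272
v'_1 = v1*cos(theta) - v3*sin(theta) = 5*0.3746 - 3*0.9272 = -0.91
v'_3 = v1*sin(theta) + v3*cos(theta) = 5*0.9272 + 3*0.3746 = 5.76
v' = -0.91*e1 - 4.00*e2 + 5.76*e3


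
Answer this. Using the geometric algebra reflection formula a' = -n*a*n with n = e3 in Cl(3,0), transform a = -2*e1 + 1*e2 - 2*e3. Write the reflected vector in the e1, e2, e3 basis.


Reflection formula: a' = -n*a*n, with n = e3 (unit vector, n^2 = 1).
For reflection through hyperplane perp to e3:
The component along e3 flips sign, others stay.
a = (-2, 1, -2)
a' = (-2, 1, 2)
a' = -2*e1 + 1*e2 + 2*e3


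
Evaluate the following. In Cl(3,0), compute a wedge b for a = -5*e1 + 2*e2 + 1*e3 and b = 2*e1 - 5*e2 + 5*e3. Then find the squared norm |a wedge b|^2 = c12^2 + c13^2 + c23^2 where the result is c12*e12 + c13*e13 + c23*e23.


a wedge b = (a1*b2 - a2*b1)*e12 + (a1*b3 - a3*b1)*e13 + (a2*b3 - a3*b2)*e23
e12 coeff: (-5)*(-5) - 2*2 = 25 - 4 = 21
e13 coeff: (-5)*5 - 1*2 = -25 - 2 = -27
e23 coeff: 2*5 - 1*(-5) = 10 - (-5) = 15
|a wedge b|^2 = 21^2 + (-27)^2 + 15^2
= 441 + 729 + 225
= 1395


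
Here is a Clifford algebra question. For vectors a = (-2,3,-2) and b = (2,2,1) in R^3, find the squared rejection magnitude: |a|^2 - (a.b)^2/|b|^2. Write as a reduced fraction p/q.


|a|^2 = (-2)^2 + 3^2 + (-2)^2 = 17
|b|^2 = 2^2 + 2^2 + 1^2 = 9
a . b = (-2)*2 + 3*2 + (-2)*1 = 0
(a.b)^2 = 0^2 = 0
|rej|^2 = 17 - 0/9
= (153 - 0)/9
= 153/9
In lowest terms: 17/1


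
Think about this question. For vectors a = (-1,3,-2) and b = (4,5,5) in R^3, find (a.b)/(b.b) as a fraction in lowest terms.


Projection coefficient = (a . b) / (b . b)
a . b = (-1)*4 + 3*5 + (-2)*5
= -4 + 15 + (-10) = 1
b . b = 4^2 + 5^2 + 5^2
= 16 + 25 + 25 = 66
Coefficient = 1/66
In lowest terms: 1/66


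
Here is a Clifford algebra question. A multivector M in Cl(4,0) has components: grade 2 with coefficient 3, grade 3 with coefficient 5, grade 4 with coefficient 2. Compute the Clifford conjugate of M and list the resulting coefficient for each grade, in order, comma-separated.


Clifford conjugate sign for grade k: (-1)^(k(k+1)/2)
Grade 2: (-1)^(2*3/2) = (-1)^3 = -1, coeff 3 -> -3
Grade 3: (-1)^(3*4/2) = (-1)^6 = 1, coeff 5 -> 5
Grade 4: (-1)^(4*5/2) = (-1)^10 = 1, coeff 2 -> 2
Conjugated coefficients: -3, 5, 2


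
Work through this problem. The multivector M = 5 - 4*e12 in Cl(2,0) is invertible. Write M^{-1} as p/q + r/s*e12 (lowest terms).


M = 5 - 4*e12, where e12^2 = -1.
Since M commutes with its reverse ~M = a - b*e12, M * ~M = a^2 - b^2*e12^2 = a^2 + b^2.
So M^{-1} = ~M / (a^2 + b^2) = (a - b*e12)/(a^2 + b^2).
a^2 + b^2 = 25 + 16 = 41
Scalar part = 5/41 = 5/41
Bivector coeff = 4/41 = 4/41
M^{-1} = 5/41 + 4/41*e12


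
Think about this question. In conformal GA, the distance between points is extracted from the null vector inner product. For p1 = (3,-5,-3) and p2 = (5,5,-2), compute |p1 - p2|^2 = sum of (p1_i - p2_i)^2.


p1 - p2 = (-2, -10, -1)
|p1 - p2|^2 = (-2)^2 + (-10)^2 + (-1)^2
= 4 + 100 + 1
= 105


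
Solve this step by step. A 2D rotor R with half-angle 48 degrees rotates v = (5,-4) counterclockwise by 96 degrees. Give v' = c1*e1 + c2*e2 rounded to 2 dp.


Rotor R = cos(48deg) - sin(48deg)*e12
Rotation angle theta = 2 * 48 = 96 degrees
v' = R*v*~R rotates v by theta.
cos(96deg) = -0.1045, sin(96deg) = 0.9945
v'_1 = 5*cos(96deg) - (-4)*sin(96deg)
= 5*(-0.1045) - (-4)*0.9945
= 3.46
v'_2 = 5*sin(96deg) + (-4)*cos(96deg)
= 5*0.9945 + (-4)*(-0.1045)
= 5.39
v' = 3.46*e1 + 5.39*e2


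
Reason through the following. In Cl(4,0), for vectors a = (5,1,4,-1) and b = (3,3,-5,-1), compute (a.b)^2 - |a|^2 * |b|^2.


a . b = 5*3 + 1*3 + 4*(-5) + (-1)*(-1)
= 15 + 3 + (-20) + 1 = -1
|a|^2 = 5^2 + 1^2 + 4^2 + (-1)^2 = 43
|b|^2 = 3^2 + 3^2 + (-5)^2 + (-1)^2 = 44
(a.b)^2 = (-1)^2 = 1
|a|^2 * |b|^2 = 43 * 44 = 1892
Result = 1 - 1892 = -1891


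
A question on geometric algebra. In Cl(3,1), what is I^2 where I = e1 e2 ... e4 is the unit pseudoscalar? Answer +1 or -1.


The pseudoscalar I = e1...e_n (product of all n generators) of Cl(p,q) satisfies I^2 = (-1)^(q + n(n-1)/2).
p = 3, q = 1, n = p + q = 4
n(n-1)/2 = 4 * 3 / 2 = 6
Exponent = q + n(n-1)/2 = 1 + 6 = 7
I^2 = (-1)^7 = -1


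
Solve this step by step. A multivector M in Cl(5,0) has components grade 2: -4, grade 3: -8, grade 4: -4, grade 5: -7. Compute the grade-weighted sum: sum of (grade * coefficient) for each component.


Grade-weighted sum = sum of grade_k * coefficient_k
2*(-4) = -8
3*(-8) = -24
4*(-4) = -16
5*(-7) = -35
Total = -8 + (-24) + (-16) + (-35) = -83


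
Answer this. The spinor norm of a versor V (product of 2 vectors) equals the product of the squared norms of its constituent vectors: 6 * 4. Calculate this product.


Spinor norm N(V) = |v1|^2 * |v2|^2 * ... * |v2|^2
= 6 * 4
Running product: 6, 24
N(V) = 24


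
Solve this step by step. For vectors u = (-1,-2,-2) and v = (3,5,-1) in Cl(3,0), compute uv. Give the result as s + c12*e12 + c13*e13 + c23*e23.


In Cl(3,0): e_i^2 = 1, e_ie_j = -e_je_i for i != j.
Scalar part = u . v = (-1)*3 + (-2)*5 + (-2)*(-1)
= -3 + (-10) + 2 = -11
e12 coeff = (-1)*5 - (-2)*3 = -5 - (-6) = 1
e13 coeff = (-1)*(-1) - (-2)*3 = 1 - (-6) = 7
e23 coeff = (-2)*(-1) - (-2)*5 = 2 - (-10) = 12
uv = -11 + 1*e12 + 7*e13 + 12*e23


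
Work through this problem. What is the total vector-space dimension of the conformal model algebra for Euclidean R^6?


The conformal model of R^6 uses Cl(7,1): the 6 Euclidean generators plus two extra orthogonal generators e+ (e+^2 = +1) and e- (e-^2 = -1), from which the null vectors e0, einf are built.
Number of generators m = 6 + 2 = 8.
dim Cl(p,q) = 2^m = 2^8 = 256


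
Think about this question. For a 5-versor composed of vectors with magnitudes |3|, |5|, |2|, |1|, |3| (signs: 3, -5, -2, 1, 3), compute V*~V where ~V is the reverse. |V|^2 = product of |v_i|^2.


Each vector v_i has |v_i|^2 = s_i^2
Squared scales: 3^2 = 9, (-5)^2 = 25, (-2)^2 = 4, 1^2 = 1, 3^2 = 9
|V|^2 = 9 * 25 * 4 * 1 * 9
= 8100


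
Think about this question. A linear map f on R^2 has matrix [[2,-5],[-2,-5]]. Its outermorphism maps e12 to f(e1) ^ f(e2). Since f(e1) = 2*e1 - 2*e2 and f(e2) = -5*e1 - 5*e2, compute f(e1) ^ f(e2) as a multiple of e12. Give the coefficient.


The outermorphism of a linear map f sends e1^e2 to f(e1)^f(e2).
f(e1) = 2*e1 - 2*e2
f(e2) = -5*e1 - 5*e2
f(e1) ^ f(e2) = (2*e1 - 2*e2) ^ (-5*e1 - 5*e2)
= 2*(-5)*e12 + (-2)*(-5)*e21
= (-10 - 10)*e12
= -20*e12
Coefficient = -20


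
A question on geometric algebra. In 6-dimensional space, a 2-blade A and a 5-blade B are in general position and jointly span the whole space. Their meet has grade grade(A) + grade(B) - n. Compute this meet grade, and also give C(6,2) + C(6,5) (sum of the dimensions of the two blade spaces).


Meet grade = grade(A) + grade(B) - n
= 2 + 5 - 6 = 1
C(6,2) = 15
C(6,5) = 6
dim_A + dim_B = 15 + 6 = 21


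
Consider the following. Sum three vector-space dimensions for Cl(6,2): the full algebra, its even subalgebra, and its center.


n = 6 + 2 = 8
Total dim = 2^8 = 256
Even subalgebra dim = 2^7 = 128
n is even, so center dim = 1
Sum = 256 + 128 + 1 = 385


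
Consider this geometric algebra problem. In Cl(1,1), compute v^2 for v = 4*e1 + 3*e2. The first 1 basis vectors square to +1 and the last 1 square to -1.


v^2 = sum of c_i^2 * e_i^2
Positive signature terms (e_i^2 = +1): 4^2 = 16
Negative signature terms (e_j^2 = -1): 3^2 = 9
v^2 = 16 - 9 = 7


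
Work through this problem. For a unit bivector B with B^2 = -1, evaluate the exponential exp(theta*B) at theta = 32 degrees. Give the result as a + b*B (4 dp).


For a unit bivector B with B^2 = -1, the exponential series gives
e^(theta*B) = cos(theta) + sin(theta)*B (the GA analogue of Euler's formula).
theta = 32 degrees = 0.558505 rad
cos(32 deg) = 0.8480
sin(32 deg) = 0.5299
exp(theta*B) = 0.8480 + 0.5299*B


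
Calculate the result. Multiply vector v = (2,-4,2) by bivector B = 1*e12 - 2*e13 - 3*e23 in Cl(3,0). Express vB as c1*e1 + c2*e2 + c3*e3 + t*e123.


vB has grade-1 (vector) and grade-3 (trivector) parts: vB = (v _| B) + (v ^ B).
Vector part <vB>_1:
  e1: -v2*b12 - v3*b13 = -(-4)*(1) - (2)*(-2) = 8
  e2: v1*b12 - v3*b23 = (2)*(1) - (2)*(-3) = 8
  e3: v1*b13 + v2*b23 = (2)*(-2) + (-4)*(-3) = 8
Trivector part <vB>_3:
  e123: v1*b23 - v2*b13 + v3*b12 = (2)*(-3) - (-4)*(-2) + (2)*(1) = -12
vB = 8*e1 + 8*e2 + 8*e3 - 12*e123


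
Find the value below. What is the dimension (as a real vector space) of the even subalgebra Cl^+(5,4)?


Even subalgebra dimension = 2^(n-1)
n = 5 + 4 = 9
2^(9 - 1) = 2^8 = 256
Verification: sum of C(9,k) for even k = 1 + 36 + 126 + 84 + 9 = 256
Result = 256


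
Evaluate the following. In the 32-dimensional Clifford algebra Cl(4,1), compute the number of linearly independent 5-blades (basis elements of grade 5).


Number of grade-k basis blades in Cl(p,q) with n = p + q is C(n, k).
n = 4 + 1 = 5
C(5, 5) = 5! / (5! * 0!)
= 120 / (120 * 1)
= 1


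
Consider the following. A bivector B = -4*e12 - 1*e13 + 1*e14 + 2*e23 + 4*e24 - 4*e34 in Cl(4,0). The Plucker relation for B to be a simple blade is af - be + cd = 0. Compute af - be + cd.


Plucker relation: af - be + cd
a*f = (-4)*(-4) = 16
b*e = (-1)*4 = -4
c*d = 1*2 = 2
af - be + cd = 16 - (-4) + 2
= 22


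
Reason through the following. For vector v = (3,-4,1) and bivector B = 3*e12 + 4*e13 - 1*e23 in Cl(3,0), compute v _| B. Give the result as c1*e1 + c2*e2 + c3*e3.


Left contraction v _| B = <vB>_1 (grade-1 part of the geometric product vB).
Using e1_|e12 = e2, e2_|e12 = -e1, e1_|e13 = e3, e3_|e13 = -e1, e2_|e23 = e3, e3_|e23 = -e2:
e1 coeff: -v2*b12 - v3*b13 = -(-4)*(3) - (1)*(4) = 8
e2 coeff: v1*b12 - v3*b23 = (3)*(3) - (1)*(-1) = 10
e3 coeff: v1*b13 + v2*b23 = (3)*(4) + (-4)*(-1) = 16
v _| B = 8*e1 + 10*e2 + 16*e3


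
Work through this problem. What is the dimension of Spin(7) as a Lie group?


Spin(n) double-covers SO(n); both have Lie algebra so(n) of dimension n(n-1)/2.
n = 7
n(n-1) = 7 * 6 = 42
dim Spin(7) = 42/2 = 21


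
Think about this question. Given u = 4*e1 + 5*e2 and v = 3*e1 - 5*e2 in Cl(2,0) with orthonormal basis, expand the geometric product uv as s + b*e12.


Expand: (4*e1 + 5*e2)(3*e1 - 5*e2)
= 4*3*e1e1 + 4*(-5)*e1e2 + 5*3*e2e1 + 5*(-5)*e2e2
Using e1^2 = e2^2 = 1, e2e1 = -e1e2:
Scalar part s = 4*3 + 5*(-5) = 12 + (-25) = -13
Bivector part b = 4*(-5) - 5*3 = -20 - 15 = -35
uv = -13 - 35*e12


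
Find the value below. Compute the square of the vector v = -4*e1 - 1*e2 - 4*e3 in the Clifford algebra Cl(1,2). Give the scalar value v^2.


v^2 = sum of c_i^2 * e_i^2
Positive signature terms (e_i^2 = +1): (-4)^2 = 16
Negative signature terms (e_j^2 = -1): (-1)^2 + (-4)^2 = 17
v^2 = 16 - 17 = -1


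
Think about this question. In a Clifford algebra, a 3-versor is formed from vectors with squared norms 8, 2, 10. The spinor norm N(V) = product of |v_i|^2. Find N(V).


Spinor norm N(V) = |v1|^2 * |v2|^2 * ... * |v3|^2
= 8 * 2 * 10
Running product: 8, 16, 160
N(V) = 160


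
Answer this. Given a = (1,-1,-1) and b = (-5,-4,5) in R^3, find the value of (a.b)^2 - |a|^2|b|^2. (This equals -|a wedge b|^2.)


a . b = 1*(-5) + (-1)*(-4) + (-1)*5
= -5 + 4 + (-5) = -6
|a|^2 = 1^2 + (-1)^2 + (-1)^2 = 3
|b|^2 = (-5)^2 + (-4)^2 + 5^2 = 66
(a.b)^2 = (-6)^2 = 36
|a|^2 * |b|^2 = 3 * 66 = 198
Result = 36 - 198 = -162


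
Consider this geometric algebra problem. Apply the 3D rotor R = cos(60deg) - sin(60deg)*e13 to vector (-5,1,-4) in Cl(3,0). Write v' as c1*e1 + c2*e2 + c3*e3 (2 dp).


Rotor R = cos(60deg) - sin(60deg)*e13
Rotation angle theta = 2 * 60 = 120 degrees in the e13 plane (e1 -> e3).
The component perpendicular to the plane (e2) is invariant: v'_2 = v2 = 1.00
cos(120deg) = -0.5000, sin(120deg) = 0.8660
v'_1 = v1*cos(theta) - v3*sin(theta) = -5*(-0.5000) - (-4)*0.8660 = 5.96
v'_3 = v1*sin(theta) + v3*cos(theta) = -5*0.8660 + (-4)*(-0.5000) = -2.33
v' = 5.96*e1 + 1.00*e2 - 2.33*e3


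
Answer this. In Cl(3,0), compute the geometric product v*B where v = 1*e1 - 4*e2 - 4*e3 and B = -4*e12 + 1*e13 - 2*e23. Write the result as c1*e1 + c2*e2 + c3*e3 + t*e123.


vB has grade-1 (vector) and grade-3 (trivector) parts: vB = (v _| B) + (v ^ B).
Vector part <vB>_1:
  e1: -v2*b12 - v3*b13 = -(-4)*(-4) - (-4)*(1) = -12
  e2: v1*b12 - v3*b23 = (1)*(-4) - (-4)*(-2) = -12
  e3: v1*b13 + v2*b23 = (1)*(1) + (-4)*(-2) = 9
Trivector part <vB>_3:
  e123: v1*b23 - v2*b13 + v3*b12 = (1)*(-2) - (-4)*(1) + (-4)*(-4) = 18
vB = -12*e1 - 12*e2 + 9*e3 + 18*e123


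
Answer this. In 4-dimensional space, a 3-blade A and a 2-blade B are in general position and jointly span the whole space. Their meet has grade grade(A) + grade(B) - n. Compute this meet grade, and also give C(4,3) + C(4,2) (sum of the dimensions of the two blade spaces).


Meet grade = grade(A) + grade(B) - n
= 3 + 2 - 4 = 1
C(4,3) = 4
C(4,2) = 6
dim_A + dim_B = 4 + 6 = 10


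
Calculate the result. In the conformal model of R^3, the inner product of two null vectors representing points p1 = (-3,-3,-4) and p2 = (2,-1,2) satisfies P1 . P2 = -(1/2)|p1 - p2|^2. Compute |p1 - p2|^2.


p1 - p2 = (-5, -2, -6)
|p1 - p2|^2 = (-5)^2 + (-2)^2 + (-6)^2
= 25 + 4 + 36
= 65


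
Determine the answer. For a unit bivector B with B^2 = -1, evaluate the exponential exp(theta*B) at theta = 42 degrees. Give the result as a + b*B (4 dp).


For a unit bivector B with B^2 = -1, the exponential series gives
e^(theta*B) = cos(theta) + sin(theta)*B (the GA analogue of Euler's formula).
theta = 42 degrees = 0.733038 rad
cos(42 deg) = 0.7431
sin(42 deg) = 0.6691
exp(theta*B) = 0.7431 + 0.6691*B


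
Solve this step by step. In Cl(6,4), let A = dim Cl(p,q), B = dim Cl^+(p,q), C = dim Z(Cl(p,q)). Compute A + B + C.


n = 6 + 4 = 10
Total dim = 2^10 = 1024
Even subalgebra dim = 2^9 = 512
n is even, so center dim = 1
Sum = 1024 + 512 + 1 = 1537


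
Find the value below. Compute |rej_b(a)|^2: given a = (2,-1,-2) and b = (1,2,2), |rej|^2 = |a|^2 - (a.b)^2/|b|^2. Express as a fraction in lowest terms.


|a|^2 = 2^2 + (-1)^2 + (-2)^2 = 9
|b|^2 = 1^2 + 2^2 + 2^2 = 9
a . b = 2*1 + (-1)*2 + (-2)*2 = -4
(a.b)^2 = (-4)^2 = 16
|rej|^2 = 9 - 16/9
= (81 - 16)/9
= 65/9
In lowest terms: 65/9


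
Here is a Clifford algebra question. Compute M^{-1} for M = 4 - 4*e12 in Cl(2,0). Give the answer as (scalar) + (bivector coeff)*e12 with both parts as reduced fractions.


M = 4 - 4*e12, where e12^2 = -1.
Since M commutes with its reverse ~M = a - b*e12, M * ~M = a^2 - b^2*e12^2 = a^2 + b^2.
So M^{-1} = ~M / (a^2 + b^2) = (a - b*e12)/(a^2 + b^2).
a^2 + b^2 = 16 + 16 = 32
Scalar part = 4/32 = 1/8
Bivector coeff = 4/32 = 1/8
M^{-1} = 1/8 + 1/8*e12


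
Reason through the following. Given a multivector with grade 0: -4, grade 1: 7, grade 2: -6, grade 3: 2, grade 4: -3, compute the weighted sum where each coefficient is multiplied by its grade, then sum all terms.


Grade-weighted sum = sum of grade_k * coefficient_k
0*(-4) = 0
1*7 = 7
2*(-6) = -12
3*2 = 6
4*(-3) = -12
Total = 0 + 7 + (-12) + 6 + (-12) = -11


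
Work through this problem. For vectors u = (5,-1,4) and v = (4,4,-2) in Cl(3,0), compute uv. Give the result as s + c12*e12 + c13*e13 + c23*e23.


In Cl(3,0): e_i^2 = 1, e_ie_j = -e_je_i for i != j.
Scalar part = u . v = 5*4 + (-1)*4 + 4*(-2)
= 20 + (-4) + (-8) = 8
e12 coeff = 5*4 - (-1)*4 = 20 - (-4) = 24
e13 coeff = 5*(-2) - 4*4 = -10 - 16 = -26
e23 coeff = (-1)*(-2) - 4*4 = 2 - 16 = -14
uv = 8 + 24*e12 - 26*e13 - 14*e23


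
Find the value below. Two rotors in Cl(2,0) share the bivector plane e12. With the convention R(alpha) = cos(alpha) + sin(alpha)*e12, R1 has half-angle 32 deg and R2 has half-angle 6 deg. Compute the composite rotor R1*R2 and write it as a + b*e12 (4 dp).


Same-plane rotors commute and their half-angles add:
R1*R2 = cos(a1 + a2) + sin(a1 + a2)*e12.
a1 + a2 = 32 + 6 = 38 deg
cos(38 deg) = 0.7880
sin(38 deg) = 0.6157
R1*R2 = 0.7880 + 0.6157*e12


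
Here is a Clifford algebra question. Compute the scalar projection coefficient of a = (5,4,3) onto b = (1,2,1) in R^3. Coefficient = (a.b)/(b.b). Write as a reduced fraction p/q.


Projection coefficient = (a . b) / (b . b)
a . b = 5*1 + 4*2 + 3*1
= 5 + 8 + 3 = 16
b . b = 1^2 + 2^2 + 1^2
= 1 + 4 + 1 = 6
Coefficient = 16/6
In lowest terms: 8/3


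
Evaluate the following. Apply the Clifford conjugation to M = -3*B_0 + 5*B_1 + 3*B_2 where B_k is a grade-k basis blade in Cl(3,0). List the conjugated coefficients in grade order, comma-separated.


Clifford conjugate sign for grade k: (-1)^(k(k+1)/2)
Grade 0: (-1)^(0*1/2) = (-1)^0 = 1, coeff -3 -> -3
Grade 1: (-1)^(1*2/2) = (-1)^1 = -1, coeff 5 -> -5
Grade 2: (-1)^(2*3/2) = (-1)^3 = -1, coeff 3 -> -3
Conjugated coefficients: -3, -5, -3


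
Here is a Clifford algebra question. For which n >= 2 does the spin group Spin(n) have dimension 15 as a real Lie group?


dim Spin(n) = dim so(n) = n(n-1)/2.
Solve n(n-1)/2 = 15, i.e. n^2 - n - 30 = 0.
Discriminant = 1 + 8*15 = 121
n = (1 + sqrt(121))/2 = (1 + 11)/2 = 6


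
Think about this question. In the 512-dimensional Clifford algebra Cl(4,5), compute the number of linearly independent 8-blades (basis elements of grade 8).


Number of grade-k basis blades in Cl(p,q) with n = p + q is C(n, k).
n = 4 + 5 = 9
C(9, 8) = 9! / (8! * 1!)
= 362880 / (40320 * 1)
= 9


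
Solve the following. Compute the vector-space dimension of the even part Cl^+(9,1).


Even subalgebra dimension = 2^(n-1)
n = 9 + 1 = 10
2^(10 - 1) = 2^9 = 512
Verification: sum of C(10,k) for even k = 1 + 45 + 210 + 210 + 45 + 1 = 512
Result = 512


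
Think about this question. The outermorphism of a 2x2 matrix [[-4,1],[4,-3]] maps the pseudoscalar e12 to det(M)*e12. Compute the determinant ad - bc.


The outermorphism of a linear map f sends e1^e2 to f(e1)^f(e2).
f(e1) = -4*e1 + 4*e2
f(e2) = 1*e1 - 3*e2
f(e1) ^ f(e2) = (-4*e1 + 4*e2) ^ (1*e1 - 3*e2)
= (-4)*(-3)*e12 + 4*1*e21
= (12 - 4)*e12
= 8*e12
Coefficient = 8


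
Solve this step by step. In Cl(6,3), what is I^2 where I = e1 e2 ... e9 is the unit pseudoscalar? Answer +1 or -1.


The pseudoscalar I = e1...e_n (product of all n generators) of Cl(p,q) satisfies I^2 = (-1)^(q + n(n-1)/2).
p = 6, q = 3, n = p + q = 9
n(n-1)/2 = 9 * 8 / 2 = 36
Exponent = q + n(n-1)/2 = 3 + 36 = 39
I^2 = (-1)^39 = -1


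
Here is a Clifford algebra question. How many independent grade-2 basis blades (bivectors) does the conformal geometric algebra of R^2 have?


The conformal model of R^2 uses Cl(3,1) with m = 2 + 2 = 4 generators.
Number of grade-2 blades = C(m, 2) = C(4, 2)
= 4*3/2 = 6


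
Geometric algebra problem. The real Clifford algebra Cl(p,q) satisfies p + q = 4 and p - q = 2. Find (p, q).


We need p + q = 4 and p - q = 2.
Adding: 2p = 4 + 2 = 6, so p = 3.
Then q = 4 - 3 = 1.
(p, q) = (3, 1)


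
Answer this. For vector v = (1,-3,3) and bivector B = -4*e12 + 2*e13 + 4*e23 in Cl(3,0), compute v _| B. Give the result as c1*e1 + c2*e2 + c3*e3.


Left contraction v _| B = <vB>_1 (grade-1 part of the geometric product vB).
Using e1_|e12 = e2, e2_|e12 = -e1, e1_|e13 = e3, e3_|e13 = -e1, e2_|e23 = e3, e3_|e23 = -e2:
e1 coeff: -v2*b12 - v3*b13 = -(-3)*(-4) - (3)*(2) = -18
e2 coeff: v1*b12 - v3*b23 = (1)*(-4) - (3)*(4) = -16
e3 coeff: v1*b13 + v2*b23 = (1)*(2) + (-3)*(4) = -10
v _| B = -18*e1 - 16*e2 - 10*e3


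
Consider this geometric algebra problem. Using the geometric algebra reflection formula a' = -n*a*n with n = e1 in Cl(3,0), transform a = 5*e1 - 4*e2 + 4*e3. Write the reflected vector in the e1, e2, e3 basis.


Reflection formula: a' = -n*a*n, with n = e1 (unit vector, n^2 = 1).
For reflection through hyperplane perp to e1:
The component along e1 flips sign, others stay.
a = (5, -4, 4)
a' = (-5, -4, 4)
a' = -5*e1 - 4*e2 + 4*e3


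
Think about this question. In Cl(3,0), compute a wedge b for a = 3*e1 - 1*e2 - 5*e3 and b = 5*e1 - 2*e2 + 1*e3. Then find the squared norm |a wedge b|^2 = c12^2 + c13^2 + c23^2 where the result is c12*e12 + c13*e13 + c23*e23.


a wedge b = (a1*b2 - a2*b1)*e12 + (a1*b3 - a3*b1)*e13 + (a2*b3 - a3*b2)*e23
e12 coeff: 3*(-2) - (-1)*5 = -6 - (-5) = -1
e13 coeff: 3*1 - (-5)*5 = 3 - (-25) = 28
e23 coeff: (-1)*1 - (-5)*(-2) = -1 - 10 = -11
|a wedge b|^2 = (-1)^2 + 28^2 + (-11)^2
= 1 + 784 + 121
= 906


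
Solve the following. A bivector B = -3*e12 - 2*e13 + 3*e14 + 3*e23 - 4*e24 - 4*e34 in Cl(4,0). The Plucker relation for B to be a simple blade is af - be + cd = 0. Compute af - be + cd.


Plucker relation: af - be + cd
a*f = (-3)*(-4) = 12
b*e = (-2)*(-4) = 8
c*d = 3*3 = 9
af - be + cd = 12 - 8 + 9
= 13


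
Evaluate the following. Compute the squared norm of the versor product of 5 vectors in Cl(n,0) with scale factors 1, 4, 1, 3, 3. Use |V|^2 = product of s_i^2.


Each vector v_i has |v_i|^2 = s_i^2
Squared scales: 1^2 = 1, 4^2 = 16, 1^2 = 1, 3^2 = 9, 3^2 = 9
|V|^2 = 1 * 16 * 1 * 9 * 9
= 1296


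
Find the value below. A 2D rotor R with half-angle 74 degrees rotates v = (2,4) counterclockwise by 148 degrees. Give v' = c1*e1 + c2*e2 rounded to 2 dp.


Rotor R = cos(74deg) - sin(74deg)*e12
Rotation angle theta = 2 * 74 = 148 degrees
v' = R*v*~R rotates v by theta.
cos(148deg) = -0.8480, sin(148deg) = 0.5299
v'_1 = 2*cos(148deg) - 4*sin(148deg)
= 2*(-0.8480) - 4*0.5299
= -3.82
v'_2 = 2*sin(148deg) + 4*cos(148deg)
= 2*0.5299 + 4*(-0.8480)
= -2.33
v' = -3.82*e1 - 2.33*e2


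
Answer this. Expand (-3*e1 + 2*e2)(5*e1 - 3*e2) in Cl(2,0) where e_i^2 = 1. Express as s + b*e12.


Expand: (-3*e1 + 2*e2)(5*e1 - 3*e2)
= (-3)*5*e1e1 + (-3)*(-3)*e1e2 + 2*5*e2e1 + 2*(-3)*e2e2
Using e1^2 = e2^2 = 1, e2e1 = -e1e2:
Scalar part s = (-3)*5 + 2*(-3) = -15 + (-6) = -21
Bivector part b = (-3)*(-3) - 2*5 = 9 - 10 = -1
uv = -21 - 1*e12


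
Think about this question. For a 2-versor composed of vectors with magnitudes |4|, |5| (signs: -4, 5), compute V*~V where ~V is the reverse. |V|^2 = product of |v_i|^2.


Each vector v_i has |v_i|^2 = s_i^2
Squared scales: (-4)^2 = 16, 5^2 = 25
|V|^2 = 16 * 25
= 400


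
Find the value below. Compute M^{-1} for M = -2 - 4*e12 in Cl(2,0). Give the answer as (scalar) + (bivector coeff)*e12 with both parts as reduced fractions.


M = -2 - 4*e12, where e12^2 = -1.
Since M commutes with its reverse ~M = a - b*e12, M * ~M = a^2 - b^2*e12^2 = a^2 + b^2.
So M^{-1} = ~M / (a^2 + b^2) = (a - b*e12)/(a^2 + b^2).
a^2 + b^2 = 4 + 16 = 20
Scalar part = -2/20 = -1/10
Bivector coeff = 4/20 = 1/5
M^{-1} = -1/10 + 1/5*e12


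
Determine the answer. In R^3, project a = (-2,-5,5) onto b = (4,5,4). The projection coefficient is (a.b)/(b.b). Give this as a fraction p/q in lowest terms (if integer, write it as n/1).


Projection coefficient = (a . b) / (b . b)
a . b = (-2)*4 + (-5)*5 + 5*4
= -8 + (-25) + 20 = -13
b . b = 4^2 + 5^2 + 4^2
= 16 + 25 + 16 = 57
Coefficient = -13/57
In lowest terms: -13/57


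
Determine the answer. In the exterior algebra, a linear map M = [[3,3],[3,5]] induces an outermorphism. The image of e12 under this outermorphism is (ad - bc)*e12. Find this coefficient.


The outermorphism of a linear map f sends e1^e2 to f(e1)^f(e2).
f(e1) = 3*e1 + 3*e2
f(e2) = 3*e1 + 5*e2
f(e1) ^ f(e2) = (3*e1 + 3*e2) ^ (3*e1 + 5*e2)
= 3*5*e12 + 3*3*e21
= (15 - 9)*e12
= 6*e12
Coefficient = 6


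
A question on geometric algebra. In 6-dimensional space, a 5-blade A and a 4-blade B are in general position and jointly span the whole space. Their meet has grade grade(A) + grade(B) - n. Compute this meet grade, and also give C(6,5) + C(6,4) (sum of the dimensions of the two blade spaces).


Meet grade = grade(A) + grade(B) - n
= 5 + 4 - 6 = 3
C(6,5) = 6
C(6,4) = 15
dim_A + dim_B = 6 + 15 = 21


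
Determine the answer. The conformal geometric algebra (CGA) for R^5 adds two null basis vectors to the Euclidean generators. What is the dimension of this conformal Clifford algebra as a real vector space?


The conformal model of R^5 uses Cl(6,1): the 5 Euclidean generators plus two extra orthogonal generators e+ (e+^2 = +1) and e- (e-^2 = -1), from which the null vectors e0, einf are built.
Number of generators m = 5 + 2 = 7.
dim Cl(p,q) = 2^m = 2^7 = 128


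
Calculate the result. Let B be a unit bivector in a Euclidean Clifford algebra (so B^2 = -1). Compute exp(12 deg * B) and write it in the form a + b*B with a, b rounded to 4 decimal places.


For a unit bivector B with B^2 = -1, the exponential series gives
e^(theta*B) = cos(theta) + sin(theta)*B (the GA analogue of Euler's formula).
theta = 12 degrees = 0.20944 rad
cos(12 deg) = 0.9781
sin(12 deg) = 0.2079
exp(theta*B) = 0.9781 + 0.2079*B


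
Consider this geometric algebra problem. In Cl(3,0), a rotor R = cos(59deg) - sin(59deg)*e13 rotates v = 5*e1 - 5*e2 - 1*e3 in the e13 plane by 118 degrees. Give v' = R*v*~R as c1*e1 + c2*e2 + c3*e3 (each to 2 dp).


Rotor R = cos(59deg) - sin(59deg)*e13
Rotation angle theta = 2 * 59 = 118 degrees in the e13 plane (e1 -> e3).
The component perpendicular to the plane (e2) is invariant: v'_2 = v2 = -5.00
cos(118deg) = -0.4695, sin(118deg) = 0.8829
v'_1 = v1*cos(theta) - v3*sin(theta) = 5*(-0.4695) - (-1)*0.8829 = -1.46
v'_3 = v1*sin(theta) + v3*cos(theta) = 5*0.8829 + (-1)*(-0.4695) = 4.88
v' = -1.46*e1 - 5.00*e2 + 4.88*e3


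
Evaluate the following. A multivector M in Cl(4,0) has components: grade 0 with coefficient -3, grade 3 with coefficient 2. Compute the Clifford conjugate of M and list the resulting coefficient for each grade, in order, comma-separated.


Clifford conjugate sign for grade k: (-1)^(k(k+1)/2)
Grade 0: (-1)^(0*1/2) = (-1)^0 = 1, coeff -3 -> -3
Grade 3: (-1)^(3*4/2) = (-1)^6 = 1, coeff 2 -> 2
Conjugated coefficients: -3, 2


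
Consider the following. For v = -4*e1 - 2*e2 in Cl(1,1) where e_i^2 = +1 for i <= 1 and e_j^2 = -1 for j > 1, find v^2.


v^2 = sum of c_i^2 * e_i^2
Positive signature terms (e_i^2 = +1): (-4)^2 = 16
Negative signature terms (e_j^2 = -1): (-2)^2 = 4
v^2 = 16 - 4 = 12


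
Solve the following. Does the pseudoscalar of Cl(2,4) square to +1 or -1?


The pseudoscalar I = e1...e_n (product of all n generators) of Cl(p,q) satisfies I^2 = (-1)^(q + n(n-1)/2).
p = 2, q = 4, n = p + q = 6
n(n-1)/2 = 6 * 5 / 2 = 15
Exponent = q + n(n-1)/2 = 4 + 15 = 19
I^2 = (-1)^19 = -1


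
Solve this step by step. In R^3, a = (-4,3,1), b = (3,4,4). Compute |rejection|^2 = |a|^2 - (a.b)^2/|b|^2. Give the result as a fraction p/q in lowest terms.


|a|^2 = (-4)^2 + 3^2 + 1^2 = 26
|b|^2 = 3^2 + 4^2 + 4^2 = 41
a . b = (-4)*3 + 3*4 + 1*4 = 4
(a.b)^2 = 4^2 = 16
|rej|^2 = 26 - 16/41
= (1066 - 16)/41
= 1050/41
In lowest terms: 1050/41


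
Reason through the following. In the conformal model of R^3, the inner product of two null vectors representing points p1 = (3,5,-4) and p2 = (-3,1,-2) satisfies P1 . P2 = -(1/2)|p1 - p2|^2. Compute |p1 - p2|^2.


p1 - p2 = (6, 4, -2)
|p1 - p2|^2 = 6^2 + 4^2 + (-2)^2
= 36 + 16 + 4
= 56


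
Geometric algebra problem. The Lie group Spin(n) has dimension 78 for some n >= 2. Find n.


dim Spin(n) = dim so(n) = n(n-1)/2.
Solve n(n-1)/2 = 78, i.e. n^2 - n - 156 = 0.
Discriminant = 1 + 8*78 = 625
n = (1 + sqrt(625))/2 = (1 + 25)/2 = 13


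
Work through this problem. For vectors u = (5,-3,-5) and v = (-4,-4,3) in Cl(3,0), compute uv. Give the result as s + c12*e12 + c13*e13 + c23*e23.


In Cl(3,0): e_i^2 = 1, e_ie_j = -e_je_i for i != j.
Scalar part = u . v = 5*(-4) + (-3)*(-4) + (-5)*3
= -20 + 12 + (-15) = -23
e12 coeff = 5*(-4) - (-3)*(-4) = -20 - 12 = -32
e13 coeff = 5*3 - (-5)*(-4) = 15 - 20 = -5
e23 coeff = (-3)*3 - (-5)*(-4) = -9 - 20 = -29
uv = -23 - 32*e12 - 5*e13 - 29*e23


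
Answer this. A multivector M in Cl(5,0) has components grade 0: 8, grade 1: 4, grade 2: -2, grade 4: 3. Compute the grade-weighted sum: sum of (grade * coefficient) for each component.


Grade-weighted sum = sum of grade_k * coefficient_k
0*8 = 0
1*4 = 4
2*(-2) = -4
4*3 = 12
Total = 0 + 4 + (-4) + 12 = 12


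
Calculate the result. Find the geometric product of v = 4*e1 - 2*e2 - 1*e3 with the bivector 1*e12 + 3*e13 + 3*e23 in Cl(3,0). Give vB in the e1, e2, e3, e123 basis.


vB has grade-1 (vector) and grade-3 (trivector) parts: vB = (v _| B) + (v ^ B).
Vector part <vB>_1:
  e1: -v2*b12 - v3*b13 = -(-2)*(1) - (-1)*(3) = 5
  e2: v1*b12 - v3*b23 = (4)*(1) - (-1)*(3) = 7
  e3: v1*b13 + v2*b23 = (4)*(3) + (-2)*(3) = 6
Trivector part <vB>_3:
  e123: v1*b23 - v2*b13 + v3*b12 = (4)*(3) - (-2)*(3) + (-1)*(1) = 17
vB = 5*e1 + 7*e2 + 6*e3 + 17*e123


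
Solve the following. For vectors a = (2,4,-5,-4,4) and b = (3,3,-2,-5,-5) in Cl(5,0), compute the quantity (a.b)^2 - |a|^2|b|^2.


a . b = 2*3 + 4*3 + (-5)*(-2) + (-4)*(-5) + 4*(-5)
= 6 + 12 + 10 + 20 + (-20) = 28
|a|^2 = 2^2 + 4^2 + (-5)^2 + (-4)^2 + 4^2 = 77
|b|^2 = 3^2 + 3^2 + (-2)^2 + (-5)^2 + (-5)^2 = 72
(a.b)^2 = 28^2 = 784
|a|^2 * |b|^2 = 77 * 72 = 5544
Result = 784 - 5544 = -4760


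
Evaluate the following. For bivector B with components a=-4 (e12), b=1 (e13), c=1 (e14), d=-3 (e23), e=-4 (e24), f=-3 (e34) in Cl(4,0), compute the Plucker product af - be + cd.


Plucker relation: af - be + cd
a*f = (-4)*(-3) = 12
b*e = 1*(-4) = -4
c*d = 1*(-3) = -3
af - be + cd = 12 - (-4) + (-3)
= 13
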